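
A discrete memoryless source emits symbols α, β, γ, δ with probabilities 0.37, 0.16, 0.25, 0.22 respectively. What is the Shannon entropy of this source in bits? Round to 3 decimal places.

1.934 bits

H = −Σ pᵢ log₂ pᵢ.
−0.37·log₂(0.37) = 0.5307
−0.16·log₂(0.16) = 0.4230
−0.25·log₂(0.25) = 0.5000
−0.22·log₂(0.22) = 0.4806
Sum ≈ 1.9343 → 1.934 bits.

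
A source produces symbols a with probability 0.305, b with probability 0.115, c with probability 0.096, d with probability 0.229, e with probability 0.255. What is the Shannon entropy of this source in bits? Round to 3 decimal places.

2.196 bits

H = −Σ pᵢ log₂ pᵢ.
−0.305·log₂(0.305) = 0.5225
−0.115·log₂(0.115) = 0.3588
−0.096·log₂(0.096) = 0.3246
−0.229·log₂(0.229) = 0.4870
−0.255·log₂(0.255) = 0.5027
Sum ≈ 2.1956 → 2.196 bits.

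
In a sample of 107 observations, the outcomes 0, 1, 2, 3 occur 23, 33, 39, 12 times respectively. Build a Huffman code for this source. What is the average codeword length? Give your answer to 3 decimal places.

Probabilities are the counts divided by 107.
Repeatedly combine the two least-probable nodes; the expected code length is the sum of the merged weights.
merge 12/107 + 23/107 → 35/107
merge 33/107 + 35/107 → 68/107
merge 39/107 + 68/107 → 1
L = 35/107 + 68/107 + 1 = 210/107 ≈ 1.963 bits/symbol.

1.963 bits/symbol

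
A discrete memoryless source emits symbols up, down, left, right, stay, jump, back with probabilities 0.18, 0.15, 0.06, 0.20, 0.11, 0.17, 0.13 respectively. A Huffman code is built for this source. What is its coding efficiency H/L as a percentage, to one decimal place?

Entropy H = −Σ p log₂ p ≈ 2.7313 bits.
Huffman merges: 3/50+11/100→17/100; 13/100+3/20→7/25; 17/100+17/100→17/50; 9/50+1/5→19/50; 7/25+17/50→31/50; 19/50+31/50→1. L = 279/100 ≈ 2.7900.
Efficiency = H/L = 2.7313/2.7900 = 97.9%.

97.9%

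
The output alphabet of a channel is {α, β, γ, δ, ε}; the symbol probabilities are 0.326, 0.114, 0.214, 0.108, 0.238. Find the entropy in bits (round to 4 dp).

2.2000 bits

H = −Σ pᵢ log₂ pᵢ.
−0.326·log₂(0.326) = 0.5272
−0.114·log₂(0.114) = 0.3571
−0.214·log₂(0.214) = 0.4760
−0.108·log₂(0.108) = 0.3468
−0.238·log₂(0.238) = 0.4929
Sum ≈ 2.2000 → 2.2000 bits.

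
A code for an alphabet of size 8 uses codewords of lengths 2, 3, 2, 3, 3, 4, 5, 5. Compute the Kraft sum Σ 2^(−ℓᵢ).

1

With common denominator 2^5 = 32: Σ 2^(−ℓᵢ) = 8/32 + 4/32 + 8/32 + 4/32 + 4/32 + 2/32 + 1/32 + 1/32 = 32/32 = 1.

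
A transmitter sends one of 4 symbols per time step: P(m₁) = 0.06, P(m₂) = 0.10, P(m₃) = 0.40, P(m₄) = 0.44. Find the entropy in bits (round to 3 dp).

1.626 bits

H = −Σ pᵢ log₂ pᵢ.
−0.06·log₂(0.06) = 0.2435
−0.10·log₂(0.10) = 0.3322
−0.40·log₂(0.40) = 0.5288
−0.44·log₂(0.44) = 0.5211
Sum ≈ 1.6256 → 1.626 bits.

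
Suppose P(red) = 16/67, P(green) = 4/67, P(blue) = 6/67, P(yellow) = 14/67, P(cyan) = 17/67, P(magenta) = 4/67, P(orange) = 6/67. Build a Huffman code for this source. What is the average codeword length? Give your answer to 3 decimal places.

2.597 bits/symbol

Repeatedly combine the two least-probable nodes; the expected code length is the sum of the merged weights.
merge 4/67 + 4/67 → 8/67
merge 6/67 + 6/67 → 12/67
merge 8/67 + 12/67 → 20/67
merge 14/67 + 16/67 → 30/67
merge 17/67 + 20/67 → 37/67
merge 30/67 + 37/67 → 1
L = 8/67 + 12/67 + 20/67 + 30/67 + 37/67 + 1 = 174/67 ≈ 2.597 bits/symbol.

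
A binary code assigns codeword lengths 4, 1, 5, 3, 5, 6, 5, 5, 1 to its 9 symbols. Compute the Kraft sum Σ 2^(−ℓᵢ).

With common denominator 2^6 = 64: Σ 2^(−ℓᵢ) = 4/64 + 32/64 + 2/64 + 8/64 + 2/64 + 1/64 + 2/64 + 2/64 + 32/64 = 85/64 = 1.328125.

1.328125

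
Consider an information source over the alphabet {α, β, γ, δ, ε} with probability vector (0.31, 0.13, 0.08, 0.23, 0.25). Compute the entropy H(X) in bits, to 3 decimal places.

H = −Σ pᵢ log₂ pᵢ.
−0.31·log₂(0.31) = 0.5238
−0.13·log₂(0.13) = 0.3826
−0.08·log₂(0.08) = 0.2915
−0.23·log₂(0.23) = 0.4877
−0.25·log₂(0.25) = 0.5000
Sum ≈ 2.1856 → 2.186 bits.

2.186 bits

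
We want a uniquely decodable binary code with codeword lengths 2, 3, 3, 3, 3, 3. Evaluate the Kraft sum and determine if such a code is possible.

With common denominator 2^3 = 8: Σ 2^(−ℓᵢ) = 2/8 + 1/8 + 1/8 + 1/8 + 1/8 + 1/8 = 7/8 = 0.875.
Kraft's inequality requires Σ ≤ 1; here Σ = 0.875 ≤ 1, so such a prefix code exists.

0.875; yes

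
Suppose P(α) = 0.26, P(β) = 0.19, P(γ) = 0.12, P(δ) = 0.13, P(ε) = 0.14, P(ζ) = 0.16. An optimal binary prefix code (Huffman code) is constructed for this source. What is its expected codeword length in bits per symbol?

2.55 bits/symbol

Repeatedly combine the two least-probable nodes; the expected code length is the sum of the merged weights.
merge 3/25 + 13/100 → 1/4
merge 7/50 + 4/25 → 3/10
merge 19/100 + 1/4 → 11/25
merge 13/50 + 3/10 → 14/25
merge 11/25 + 14/25 → 1
L = 1/4 + 3/10 + 11/25 + 14/25 + 1 = 51/20 = 2.55 bits/symbol.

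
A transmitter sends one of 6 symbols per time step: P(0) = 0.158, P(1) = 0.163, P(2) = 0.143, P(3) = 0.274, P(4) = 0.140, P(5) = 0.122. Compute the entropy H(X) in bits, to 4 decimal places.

2.5276 bits

H = −Σ pᵢ log₂ pᵢ.
−0.158·log₂(0.158) = 0.4206
−0.163·log₂(0.163) = 0.4266
−0.143·log₂(0.143) = 0.4012
−0.274·log₂(0.274) = 0.5118
−0.140·log₂(0.140) = 0.3971
−0.122·log₂(0.122) = 0.3703
Sum ≈ 2.5276 → 2.5276 bits.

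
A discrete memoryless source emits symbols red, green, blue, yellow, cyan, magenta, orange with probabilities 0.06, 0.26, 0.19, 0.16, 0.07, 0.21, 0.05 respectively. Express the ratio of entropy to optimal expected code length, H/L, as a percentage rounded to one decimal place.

98.3%

Entropy H = −Σ p log₂ p ≈ 2.5845 bits.
Huffman merges: 1/20+3/50→11/100; 7/100+11/100→9/50; 4/25+9/50→17/50; 19/100+21/100→2/5; 13/50+17/50→3/5; 2/5+3/5→1. L = 263/100 ≈ 2.6300.
Efficiency = H/L = 2.5845/2.6300 = 98.3%.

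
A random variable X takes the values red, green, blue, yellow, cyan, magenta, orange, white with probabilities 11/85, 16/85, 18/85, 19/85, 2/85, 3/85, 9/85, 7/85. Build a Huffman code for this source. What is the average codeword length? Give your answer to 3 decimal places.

Repeatedly combine the two least-probable nodes; the expected code length is the sum of the merged weights.
merge 2/85 + 3/85 → 1/17
merge 1/17 + 7/85 → 12/85
merge 9/85 + 11/85 → 4/17
merge 12/85 + 16/85 → 28/85
merge 18/85 + 19/85 → 37/85
merge 4/17 + 28/85 → 48/85
merge 37/85 + 48/85 → 1
L = 1/17 + 12/85 + 4/17 + 28/85 + 37/85 + 48/85 + 1 = 47/17 ≈ 2.765 bits/symbol.

2.765 bits/symbol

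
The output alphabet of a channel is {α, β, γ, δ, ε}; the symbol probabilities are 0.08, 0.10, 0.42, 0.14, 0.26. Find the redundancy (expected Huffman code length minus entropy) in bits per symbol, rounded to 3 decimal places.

0.028 bits

Entropy H = −Σ p log₂ p ≈ 2.0517 bits.
Huffman merges: 2/25+1/10→9/50; 7/50+9/50→8/25; 13/50+8/25→29/50; 21/50+29/50→1. L = 52/25 ≈ 2.0800.
L − H = 2.0800 − 2.0517 = 0.028 bits.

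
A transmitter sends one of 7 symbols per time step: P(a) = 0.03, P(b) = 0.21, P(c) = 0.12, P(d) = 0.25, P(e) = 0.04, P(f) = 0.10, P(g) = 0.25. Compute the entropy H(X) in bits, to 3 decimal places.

2.510 bits

H = −Σ pᵢ log₂ pᵢ.
−0.03·log₂(0.03) = 0.1518
−0.21·log₂(0.21) = 0.4728
−0.12·log₂(0.12) = 0.3671
−0.25·log₂(0.25) = 0.5000
−0.04·log₂(0.04) = 0.1858
−0.10·log₂(0.10) = 0.3322
−0.25·log₂(0.25) = 0.5000
Sum ≈ 2.5096 → 2.510 bits.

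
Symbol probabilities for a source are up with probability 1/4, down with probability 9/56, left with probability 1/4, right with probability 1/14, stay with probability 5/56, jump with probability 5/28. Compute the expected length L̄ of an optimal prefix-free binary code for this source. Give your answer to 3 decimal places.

Repeatedly combine the two least-probable nodes; the expected code length is the sum of the merged weights.
merge 1/14 + 5/56 → 9/56
merge 9/56 + 9/56 → 9/28
merge 5/28 + 1/4 → 3/7
merge 1/4 + 9/28 → 4/7
merge 3/7 + 4/7 → 1
L = 9/56 + 9/28 + 3/7 + 4/7 + 1 = 139/56 ≈ 2.482 bits/symbol.

2.482 bits/symbol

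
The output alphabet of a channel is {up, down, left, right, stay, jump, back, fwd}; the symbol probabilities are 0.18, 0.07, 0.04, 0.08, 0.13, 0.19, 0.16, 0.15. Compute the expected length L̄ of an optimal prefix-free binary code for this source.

2.92 bits/symbol

Repeatedly combine the two least-probable nodes; the expected code length is the sum of the merged weights.
merge 1/25 + 7/100 → 11/100
merge 2/25 + 11/100 → 19/100
merge 13/100 + 3/20 → 7/25
merge 4/25 + 9/50 → 17/50
merge 19/100 + 19/100 → 19/50
merge 7/25 + 17/50 → 31/50
merge 19/50 + 31/50 → 1
L = 11/100 + 19/100 + 7/25 + 17/50 + 19/50 + 31/50 + 1 = 73/25 = 2.92 bits/symbol.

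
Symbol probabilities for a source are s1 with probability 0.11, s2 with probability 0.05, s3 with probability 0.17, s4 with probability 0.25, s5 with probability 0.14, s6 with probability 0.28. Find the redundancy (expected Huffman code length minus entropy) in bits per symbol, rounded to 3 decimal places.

Entropy H = −Σ p log₂ p ≈ 2.4123 bits.
Huffman merges: 1/20+11/100→4/25; 7/50+4/25→3/10; 17/100+1/4→21/50; 7/25+3/10→29/50; 21/50+29/50→1. L = 123/50 ≈ 2.4600.
L − H = 2.4600 − 2.4123 = 0.048 bits.

0.048 bits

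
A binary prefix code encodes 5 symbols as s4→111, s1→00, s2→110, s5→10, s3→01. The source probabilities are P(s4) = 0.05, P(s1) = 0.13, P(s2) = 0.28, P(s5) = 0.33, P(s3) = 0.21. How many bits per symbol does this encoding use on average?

L̄ = Σ pᵢ·ℓᵢ = 0.05·3 + 0.13·2 + 0.28·3 + 0.33·2 + 0.21·2 = 2.33 bits/symbol.

2.33 bits/symbol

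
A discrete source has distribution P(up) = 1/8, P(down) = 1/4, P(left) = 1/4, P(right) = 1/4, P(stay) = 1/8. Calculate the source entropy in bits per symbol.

2.25 bits

Each probability is a power of 1/2, so log₂(1/p) is an integer.
H = Σ p·log₂(1/p) = 1/8·3 + 1/4·2 + 1/4·2 + 1/4·2 + 1/8·3 = 2.25 bits.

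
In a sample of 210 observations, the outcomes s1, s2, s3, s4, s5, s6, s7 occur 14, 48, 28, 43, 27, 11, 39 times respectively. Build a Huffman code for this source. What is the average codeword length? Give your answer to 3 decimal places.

Probabilities are the counts divided by 210.
Repeatedly combine the two least-probable nodes; the expected code length is the sum of the merged weights.
merge 11/210 + 1/15 → 5/42
merge 5/42 + 9/70 → 26/105
merge 2/15 + 13/70 → 67/210
merge 43/210 + 8/35 → 13/30
merge 26/105 + 67/210 → 17/30
merge 13/30 + 17/30 → 1
L = 5/42 + 26/105 + 67/210 + 13/30 + 17/30 + 1 = 94/35 ≈ 2.686 bits/symbol.

2.686 bits/symbol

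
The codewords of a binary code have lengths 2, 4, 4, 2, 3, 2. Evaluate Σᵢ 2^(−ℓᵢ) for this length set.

1

With common denominator 2^4 = 16: Σ 2^(−ℓᵢ) = 4/16 + 1/16 + 1/16 + 4/16 + 2/16 + 4/16 = 16/16 = 1.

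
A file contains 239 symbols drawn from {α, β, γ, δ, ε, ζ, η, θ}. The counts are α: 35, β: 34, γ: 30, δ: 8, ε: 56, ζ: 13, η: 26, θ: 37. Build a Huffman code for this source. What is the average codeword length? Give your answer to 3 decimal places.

2.854 bits/symbol

Probabilities are the counts divided by 239.
Repeatedly combine the two least-probable nodes; the expected code length is the sum of the merged weights.
merge 8/239 + 13/239 → 21/239
merge 21/239 + 26/239 → 47/239
merge 30/239 + 34/239 → 64/239
merge 35/239 + 37/239 → 72/239
merge 47/239 + 56/239 → 103/239
merge 64/239 + 72/239 → 136/239
merge 103/239 + 136/239 → 1
L = 21/239 + 47/239 + 64/239 + 72/239 + 103/239 + 136/239 + 1 = 682/239 ≈ 2.854 bits/symbol.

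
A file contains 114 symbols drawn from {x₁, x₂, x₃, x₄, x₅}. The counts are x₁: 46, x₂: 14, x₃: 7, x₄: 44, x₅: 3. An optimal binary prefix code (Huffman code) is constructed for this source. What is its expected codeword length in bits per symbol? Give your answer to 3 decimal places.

Probabilities are the counts divided by 114.
Repeatedly combine the two least-probable nodes; the expected code length is the sum of the merged weights.
merge 1/38 + 7/114 → 5/57
merge 5/57 + 7/57 → 4/19
merge 4/19 + 22/57 → 34/57
merge 23/57 + 34/57 → 1
L = 5/57 + 4/19 + 34/57 + 1 = 36/19 ≈ 1.895 bits/symbol.

1.895 bits/symbol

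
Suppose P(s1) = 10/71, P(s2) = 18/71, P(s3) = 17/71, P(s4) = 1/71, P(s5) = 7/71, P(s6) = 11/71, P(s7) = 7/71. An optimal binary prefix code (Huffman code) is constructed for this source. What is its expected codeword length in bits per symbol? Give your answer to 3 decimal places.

2.620 bits/symbol

Repeatedly combine the two least-probable nodes; the expected code length is the sum of the merged weights.
merge 1/71 + 7/71 → 8/71
merge 7/71 + 8/71 → 15/71
merge 10/71 + 11/71 → 21/71
merge 15/71 + 17/71 → 32/71
merge 18/71 + 21/71 → 39/71
merge 32/71 + 39/71 → 1
L = 8/71 + 15/71 + 21/71 + 32/71 + 39/71 + 1 = 186/71 ≈ 2.620 bits/symbol.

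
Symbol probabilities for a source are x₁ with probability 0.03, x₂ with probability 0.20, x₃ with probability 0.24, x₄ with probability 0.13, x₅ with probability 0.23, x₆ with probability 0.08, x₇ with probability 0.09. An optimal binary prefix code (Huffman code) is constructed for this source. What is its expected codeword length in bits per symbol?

2.64 bits/symbol

Repeatedly combine the two least-probable nodes; the expected code length is the sum of the merged weights.
merge 3/100 + 2/25 → 11/100
merge 9/100 + 11/100 → 1/5
merge 13/100 + 1/5 → 33/100
merge 1/5 + 23/100 → 43/100
merge 6/25 + 33/100 → 57/100
merge 43/100 + 57/100 → 1
L = 11/100 + 1/5 + 33/100 + 43/100 + 57/100 + 1 = 66/25 = 2.64 bits/symbol.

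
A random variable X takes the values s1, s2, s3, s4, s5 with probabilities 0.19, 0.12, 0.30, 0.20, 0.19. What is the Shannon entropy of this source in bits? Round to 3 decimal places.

2.263 bits

H = −Σ pᵢ log₂ pᵢ.
−0.19·log₂(0.19) = 0.4552
−0.12·log₂(0.12) = 0.3671
−0.30·log₂(0.30) = 0.5211
−0.20·log₂(0.20) = 0.4644
−0.19·log₂(0.19) = 0.4552
Sum ≈ 2.2630 → 2.263 bits.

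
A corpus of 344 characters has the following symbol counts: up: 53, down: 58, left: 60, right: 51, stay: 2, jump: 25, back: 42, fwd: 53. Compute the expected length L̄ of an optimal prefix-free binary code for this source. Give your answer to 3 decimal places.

2.904 bits/symbol

Probabilities are the counts divided by 344.
Repeatedly combine the two least-probable nodes; the expected code length is the sum of the merged weights.
merge 1/172 + 25/344 → 27/344
merge 27/344 + 21/172 → 69/344
merge 51/344 + 53/344 → 13/43
merge 53/344 + 29/172 → 111/344
merge 15/86 + 69/344 → 3/8
merge 13/43 + 111/344 → 5/8
merge 3/8 + 5/8 → 1
L = 27/344 + 69/344 + 13/43 + 111/344 + 3/8 + 5/8 + 1 = 999/344 ≈ 2.904 bits/symbol.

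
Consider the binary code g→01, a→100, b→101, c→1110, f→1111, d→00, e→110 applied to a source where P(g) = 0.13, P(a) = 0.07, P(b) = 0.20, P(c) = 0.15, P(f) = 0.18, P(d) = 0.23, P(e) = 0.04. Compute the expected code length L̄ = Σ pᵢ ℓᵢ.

2.97 bits/symbol

L̄ = Σ pᵢ·ℓᵢ = 0.13·2 + 0.07·3 + 0.20·3 + 0.15·4 + 0.18·4 + 0.23·2 + 0.04·3 = 2.97 bits/symbol.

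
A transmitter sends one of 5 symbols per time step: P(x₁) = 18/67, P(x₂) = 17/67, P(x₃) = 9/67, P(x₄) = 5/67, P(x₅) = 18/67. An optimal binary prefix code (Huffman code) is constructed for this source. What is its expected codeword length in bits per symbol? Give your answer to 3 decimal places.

2.209 bits/symbol

Repeatedly combine the two least-probable nodes; the expected code length is the sum of the merged weights.
merge 5/67 + 9/67 → 14/67
merge 14/67 + 17/67 → 31/67
merge 18/67 + 18/67 → 36/67
merge 31/67 + 36/67 → 1
L = 14/67 + 31/67 + 36/67 + 1 = 148/67 ≈ 2.209 bits/symbol.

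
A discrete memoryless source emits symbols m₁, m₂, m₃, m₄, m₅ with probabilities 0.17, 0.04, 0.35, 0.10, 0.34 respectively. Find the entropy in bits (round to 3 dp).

2.012 bits

H = −Σ pᵢ log₂ pᵢ.
−0.17·log₂(0.17) = 0.4346
−0.04·log₂(0.04) = 0.1858
−0.35·log₂(0.35) = 0.5301
−0.10·log₂(0.10) = 0.3322
−0.34·log₂(0.34) = 0.5292
Sum ≈ 2.0118 → 2.012 bits.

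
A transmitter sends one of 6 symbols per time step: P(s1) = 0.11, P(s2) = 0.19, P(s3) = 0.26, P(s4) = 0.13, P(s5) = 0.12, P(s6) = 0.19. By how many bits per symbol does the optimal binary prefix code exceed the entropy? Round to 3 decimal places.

0.034 bits

Entropy H = −Σ p log₂ p ≈ 2.5157 bits.
Huffman merges: 11/100+3/25→23/100; 13/100+19/100→8/25; 19/100+23/100→21/50; 13/50+8/25→29/50; 21/50+29/50→1. L = 51/20 ≈ 2.5500.
L − H = 2.5500 − 2.5157 = 0.034 bits.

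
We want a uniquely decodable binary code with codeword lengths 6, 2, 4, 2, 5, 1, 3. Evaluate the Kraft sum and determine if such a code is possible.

With common denominator 2^6 = 64: Σ 2^(−ℓᵢ) = 1/64 + 16/64 + 4/64 + 16/64 + 2/64 + 32/64 + 8/64 = 79/64 = 1.234375.
Kraft's inequality requires Σ ≤ 1; here Σ = 1.234375 > 1, so no such prefix code exists.

1.234375; no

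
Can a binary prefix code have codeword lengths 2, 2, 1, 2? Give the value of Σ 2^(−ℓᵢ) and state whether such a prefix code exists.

With common denominator 2^2 = 4: Σ 2^(−ℓᵢ) = 1/4 + 1/4 + 2/4 + 1/4 = 5/4 = 1.25.
Kraft's inequality requires Σ ≤ 1; here Σ = 1.25 > 1, so no such prefix code exists.

1.25; no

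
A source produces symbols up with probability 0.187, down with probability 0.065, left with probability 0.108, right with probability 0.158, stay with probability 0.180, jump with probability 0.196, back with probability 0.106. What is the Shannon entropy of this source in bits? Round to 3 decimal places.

2.725 bits

H = −Σ pᵢ log₂ pᵢ.
−0.187·log₂(0.187) = 0.4523
−0.065·log₂(0.065) = 0.2563
−0.108·log₂(0.108) = 0.3468
−0.158·log₂(0.158) = 0.4206
−0.180·log₂(0.180) = 0.4453
−0.196·log₂(0.196) = 0.4608
−0.106·log₂(0.106) = 0.3432
Sum ≈ 2.7254 → 2.725 bits.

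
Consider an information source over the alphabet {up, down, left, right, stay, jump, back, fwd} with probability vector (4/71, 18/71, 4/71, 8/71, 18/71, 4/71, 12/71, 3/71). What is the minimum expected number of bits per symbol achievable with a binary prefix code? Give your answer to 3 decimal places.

Repeatedly combine the two least-probable nodes; the expected code length is the sum of the merged weights.
merge 3/71 + 4/71 → 7/71
merge 4/71 + 4/71 → 8/71
merge 7/71 + 8/71 → 15/71
merge 8/71 + 12/71 → 20/71
merge 15/71 + 18/71 → 33/71
merge 18/71 + 20/71 → 38/71
merge 33/71 + 38/71 → 1
L = 7/71 + 8/71 + 15/71 + 20/71 + 33/71 + 38/71 + 1 = 192/71 ≈ 2.704 bits/symbol.

2.704 bits/symbol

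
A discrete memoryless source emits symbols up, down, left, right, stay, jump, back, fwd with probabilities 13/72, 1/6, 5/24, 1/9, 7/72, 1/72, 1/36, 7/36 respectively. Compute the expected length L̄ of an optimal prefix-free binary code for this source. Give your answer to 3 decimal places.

Repeatedly combine the two least-probable nodes; the expected code length is the sum of the merged weights.
merge 1/72 + 1/36 → 1/24
merge 1/24 + 7/72 → 5/36
merge 1/9 + 5/36 → 1/4
merge 1/6 + 13/72 → 25/72
merge 7/36 + 5/24 → 29/72
merge 1/4 + 25/72 → 43/72
merge 29/72 + 43/72 → 1
L = 1/24 + 5/36 + 1/4 + 25/72 + 29/72 + 43/72 + 1 = 25/9 ≈ 2.778 bits/symbol.

2.778 bits/symbol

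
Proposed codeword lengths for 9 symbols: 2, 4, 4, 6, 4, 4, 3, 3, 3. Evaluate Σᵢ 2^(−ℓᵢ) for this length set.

0.890625

With common denominator 2^6 = 64: Σ 2^(−ℓᵢ) = 16/64 + 4/64 + 4/64 + 1/64 + 4/64 + 4/64 + 8/64 + 8/64 + 8/64 = 57/64 = 0.890625.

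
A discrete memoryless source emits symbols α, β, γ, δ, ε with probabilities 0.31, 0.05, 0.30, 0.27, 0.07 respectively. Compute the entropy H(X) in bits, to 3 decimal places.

2.040 bits

H = −Σ pᵢ log₂ pᵢ.
−0.31·log₂(0.31) = 0.5238
−0.05·log₂(0.05) = 0.2161
−0.30·log₂(0.30) = 0.5211
−0.27·log₂(0.27) = 0.5100
−0.07·log₂(0.07) = 0.2686
Sum ≈ 2.0396 → 2.040 bits.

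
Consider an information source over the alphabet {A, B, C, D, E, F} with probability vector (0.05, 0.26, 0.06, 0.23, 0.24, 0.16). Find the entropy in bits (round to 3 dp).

H = −Σ pᵢ log₂ pᵢ.
−0.05·log₂(0.05) = 0.2161
−0.26·log₂(0.26) = 0.5053
−0.06·log₂(0.06) = 0.2435
−0.23·log₂(0.23) = 0.4877
−0.24·log₂(0.24) = 0.4941
−0.16·log₂(0.16) = 0.4230
Sum ≈ 2.3697 → 2.370 bits.

2.370 bits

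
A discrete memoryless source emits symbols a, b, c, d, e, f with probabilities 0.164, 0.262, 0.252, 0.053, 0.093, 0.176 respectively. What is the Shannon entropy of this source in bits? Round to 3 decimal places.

2.420 bits

H = −Σ pᵢ log₂ pᵢ.
−0.164·log₂(0.164) = 0.4278
−0.262·log₂(0.262) = 0.5063
−0.252·log₂(0.252) = 0.5011
−0.053·log₂(0.053) = 0.2246
−0.093·log₂(0.093) = 0.3187
−0.176·log₂(0.176) = 0.4411
Sum ≈ 2.4195 → 2.420 bits.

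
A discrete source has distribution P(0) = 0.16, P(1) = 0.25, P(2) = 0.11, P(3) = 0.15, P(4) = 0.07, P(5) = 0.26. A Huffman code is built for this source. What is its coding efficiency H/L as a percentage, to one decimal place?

Entropy H = −Σ p log₂ p ≈ 2.4577 bits.
Huffman merges: 7/100+11/100→9/50; 3/20+4/25→31/100; 9/50+1/4→43/100; 13/50+31/100→57/100; 43/100+57/100→1. L = 249/100 ≈ 2.4900.
Efficiency = H/L = 2.4577/2.4900 = 98.7%.

98.7%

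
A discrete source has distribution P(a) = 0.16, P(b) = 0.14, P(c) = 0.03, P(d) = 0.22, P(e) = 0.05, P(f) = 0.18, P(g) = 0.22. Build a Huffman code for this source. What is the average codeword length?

2.64 bits/symbol

Repeatedly combine the two least-probable nodes; the expected code length is the sum of the merged weights.
merge 3/100 + 1/20 → 2/25
merge 2/25 + 7/50 → 11/50
merge 4/25 + 9/50 → 17/50
merge 11/50 + 11/50 → 11/25
merge 11/50 + 17/50 → 14/25
merge 11/25 + 14/25 → 1
L = 2/25 + 11/50 + 17/50 + 11/25 + 14/25 + 1 = 66/25 = 2.64 bits/symbol.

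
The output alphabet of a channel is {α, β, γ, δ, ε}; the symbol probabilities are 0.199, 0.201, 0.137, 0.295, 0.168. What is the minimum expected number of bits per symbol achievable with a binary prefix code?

Repeatedly combine the two least-probable nodes; the expected code length is the sum of the merged weights.
merge 137/1000 + 21/125 → 61/200
merge 199/1000 + 201/1000 → 2/5
merge 59/200 + 61/200 → 3/5
merge 2/5 + 3/5 → 1
L = 61/200 + 2/5 + 3/5 + 1 = 461/200 = 2.305 bits/symbol.

2.305 bits/symbol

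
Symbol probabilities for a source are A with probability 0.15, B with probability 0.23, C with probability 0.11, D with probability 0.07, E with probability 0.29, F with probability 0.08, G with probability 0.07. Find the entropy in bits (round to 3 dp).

2.595 bits

H = −Σ pᵢ log₂ pᵢ.
−0.15·log₂(0.15) = 0.4105
−0.23·log₂(0.23) = 0.4877
−0.11·log₂(0.11) = 0.3503
−0.07·log₂(0.07) = 0.2686
−0.29·log₂(0.29) = 0.5179
−0.08·log₂(0.08) = 0.2915
−0.07·log₂(0.07) = 0.2686
Sum ≈ 2.5950 → 2.595 bits.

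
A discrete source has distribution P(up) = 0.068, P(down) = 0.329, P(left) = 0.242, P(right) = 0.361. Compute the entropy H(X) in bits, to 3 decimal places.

H = −Σ pᵢ log₂ pᵢ.
−0.068·log₂(0.068) = 0.2637
−0.329·log₂(0.329) = 0.5277
−0.242·log₂(0.242) = 0.4954
−0.361·log₂(0.361) = 0.5306
Sum ≈ 1.8174 → 1.817 bits.

1.817 bits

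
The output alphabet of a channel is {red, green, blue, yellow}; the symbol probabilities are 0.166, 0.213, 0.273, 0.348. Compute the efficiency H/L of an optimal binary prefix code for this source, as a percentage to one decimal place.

97.3%

Entropy H = −Σ p log₂ p ≈ 1.9466 bits.
Huffman merges: 83/500+213/1000→379/1000; 273/1000+87/250→621/1000; 379/1000+621/1000→1. L = 2 ≈ 2.0000.
Efficiency = H/L = 1.9466/2.0000 = 97.3%.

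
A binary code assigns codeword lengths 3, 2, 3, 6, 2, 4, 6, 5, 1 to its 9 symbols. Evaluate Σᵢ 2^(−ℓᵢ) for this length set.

1.375

With common denominator 2^6 = 64: Σ 2^(−ℓᵢ) = 8/64 + 16/64 + 8/64 + 1/64 + 16/64 + 4/64 + 1/64 + 2/64 + 32/64 = 88/64 = 1.375.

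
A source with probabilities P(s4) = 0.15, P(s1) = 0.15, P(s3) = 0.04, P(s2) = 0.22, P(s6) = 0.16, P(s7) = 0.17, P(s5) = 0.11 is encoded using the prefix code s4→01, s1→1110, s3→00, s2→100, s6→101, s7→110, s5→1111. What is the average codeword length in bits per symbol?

L̄ = Σ pᵢ·ℓᵢ = 0.15·2 + 0.15·4 + 0.04·2 + 0.22·3 + 0.16·3 + 0.17·3 + 0.11·4 = 3.07 bits/symbol.

3.07 bits/symbol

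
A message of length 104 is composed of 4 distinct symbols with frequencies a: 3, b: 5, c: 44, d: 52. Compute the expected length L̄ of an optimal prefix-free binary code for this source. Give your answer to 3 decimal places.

Probabilities are the counts divided by 104.
Repeatedly combine the two least-probable nodes; the expected code length is the sum of the merged weights.
merge 3/104 + 5/104 → 1/13
merge 1/13 + 11/26 → 1/2
merge 1/2 + 1/2 → 1
L = 1/13 + 1/2 + 1 = 41/26 ≈ 1.577 bits/symbol.

1.577 bits/symbol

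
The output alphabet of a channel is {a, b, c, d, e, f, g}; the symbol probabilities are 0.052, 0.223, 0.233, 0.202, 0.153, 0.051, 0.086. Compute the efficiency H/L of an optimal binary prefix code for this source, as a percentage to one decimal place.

Entropy H = −Σ p log₂ p ≈ 2.5981 bits.
Huffman merges: 51/1000+13/250→103/1000; 43/500+103/1000→189/1000; 153/1000+189/1000→171/500; 101/500+223/1000→17/40; 233/1000+171/500→23/40; 17/40+23/40→1. L = 1317/500 ≈ 2.6340.
Efficiency = H/L = 2.5981/2.6340 = 98.6%.

98.6%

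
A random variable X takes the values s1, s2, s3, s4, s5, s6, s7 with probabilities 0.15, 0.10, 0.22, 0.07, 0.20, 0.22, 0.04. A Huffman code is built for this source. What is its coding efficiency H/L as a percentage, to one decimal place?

Entropy H = −Σ p log₂ p ≈ 2.6226 bits.
Huffman merges: 1/25+7/100→11/100; 1/10+11/100→21/100; 3/20+1/5→7/20; 21/100+11/50→43/100; 11/50+7/20→57/100; 43/100+57/100→1. L = 267/100 ≈ 2.6700.
Efficiency = H/L = 2.6226/2.6700 = 98.2%.

98.2%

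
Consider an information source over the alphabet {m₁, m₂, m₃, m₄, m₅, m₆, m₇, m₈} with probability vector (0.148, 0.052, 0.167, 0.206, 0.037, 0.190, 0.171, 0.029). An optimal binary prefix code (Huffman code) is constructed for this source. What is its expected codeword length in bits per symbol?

2.788 bits/symbol

Repeatedly combine the two least-probable nodes; the expected code length is the sum of the merged weights.
merge 29/1000 + 37/1000 → 33/500
merge 13/250 + 33/500 → 59/500
merge 59/500 + 37/250 → 133/500
merge 167/1000 + 171/1000 → 169/500
merge 19/100 + 103/500 → 99/250
merge 133/500 + 169/500 → 151/250
merge 99/250 + 151/250 → 1
L = 33/500 + 59/500 + 133/500 + 169/500 + 99/250 + 151/250 + 1 = 697/250 = 2.788 bits/symbol.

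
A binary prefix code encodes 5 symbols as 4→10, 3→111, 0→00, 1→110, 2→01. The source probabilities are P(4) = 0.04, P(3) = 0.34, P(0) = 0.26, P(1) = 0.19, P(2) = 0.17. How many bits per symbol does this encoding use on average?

L̄ = Σ pᵢ·ℓᵢ = 0.04·2 + 0.34·3 + 0.26·2 + 0.19·3 + 0.17·2 = 2.53 bits/symbol.

2.53 bits/symbol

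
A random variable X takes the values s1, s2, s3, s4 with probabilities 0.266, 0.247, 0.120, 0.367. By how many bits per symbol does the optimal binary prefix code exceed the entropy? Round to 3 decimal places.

0.096 bits

Entropy H = −Σ p log₂ p ≈ 1.9043 bits.
Huffman merges: 3/25+247/1000→367/1000; 133/500+367/1000→633/1000; 367/1000+633/1000→1. L = 2 ≈ 2.0000.
L − H = 2.0000 − 1.9043 = 0.096 bits.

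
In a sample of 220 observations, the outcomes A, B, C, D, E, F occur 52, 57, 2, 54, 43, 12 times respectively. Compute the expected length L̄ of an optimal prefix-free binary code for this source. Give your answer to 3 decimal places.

Probabilities are the counts divided by 220.
Repeatedly combine the two least-probable nodes; the expected code length is the sum of the merged weights.
merge 1/110 + 3/55 → 7/110
merge 7/110 + 43/220 → 57/220
merge 13/55 + 27/110 → 53/110
merge 57/220 + 57/220 → 57/110
merge 53/110 + 57/110 → 1
L = 7/110 + 57/220 + 53/110 + 57/110 + 1 = 511/220 ≈ 2.323 bits/symbol.

2.323 bits/symbol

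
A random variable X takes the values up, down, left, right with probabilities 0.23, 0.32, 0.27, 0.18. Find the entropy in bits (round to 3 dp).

H = −Σ pᵢ log₂ pᵢ.
−0.23·log₂(0.23) = 0.4877
−0.32·log₂(0.32) = 0.5260
−0.27·log₂(0.27) = 0.5100
−0.18·log₂(0.18) = 0.4453
Sum ≈ 1.9690 → 1.969 bits.

1.969 bits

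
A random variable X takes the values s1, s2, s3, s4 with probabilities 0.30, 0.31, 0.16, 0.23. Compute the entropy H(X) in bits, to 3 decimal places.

1.956 bits

H = −Σ pᵢ log₂ pᵢ.
−0.30·log₂(0.30) = 0.5211
−0.31·log₂(0.31) = 0.5238
−0.16·log₂(0.16) = 0.4230
−0.23·log₂(0.23) = 0.4877
Sum ≈ 1.9556 → 1.956 bits.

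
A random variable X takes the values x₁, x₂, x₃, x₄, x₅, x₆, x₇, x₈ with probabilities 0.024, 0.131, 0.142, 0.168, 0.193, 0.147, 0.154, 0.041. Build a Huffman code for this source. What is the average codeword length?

2.872 bits/symbol

Repeatedly combine the two least-probable nodes; the expected code length is the sum of the merged weights.
merge 3/125 + 41/1000 → 13/200
merge 13/200 + 131/1000 → 49/250
merge 71/500 + 147/1000 → 289/1000
merge 77/500 + 21/125 → 161/500
merge 193/1000 + 49/250 → 389/1000
merge 289/1000 + 161/500 → 611/1000
merge 389/1000 + 611/1000 → 1
L = 13/200 + 49/250 + 289/1000 + 161/500 + 389/1000 + 611/1000 + 1 = 359/125 = 2.872 bits/symbol.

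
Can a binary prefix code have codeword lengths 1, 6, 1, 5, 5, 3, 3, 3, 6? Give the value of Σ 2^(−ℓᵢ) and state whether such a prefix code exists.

1.46875; no

With common denominator 2^6 = 64: Σ 2^(−ℓᵢ) = 32/64 + 1/64 + 32/64 + 2/64 + 2/64 + 8/64 + 8/64 + 8/64 + 1/64 = 94/64 = 1.46875.
Kraft's inequality requires Σ ≤ 1; here Σ = 1.46875 > 1, so no such prefix code exists.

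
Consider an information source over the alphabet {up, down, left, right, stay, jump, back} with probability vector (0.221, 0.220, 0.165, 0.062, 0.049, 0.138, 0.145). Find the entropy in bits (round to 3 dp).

2.651 bits

H = −Σ pᵢ log₂ pᵢ.
−0.221·log₂(0.221) = 0.4813
−0.220·log₂(0.220) = 0.4806
−0.165·log₂(0.165) = 0.4289
−0.062·log₂(0.062) = 0.2487
−0.049·log₂(0.049) = 0.2132
−0.138·log₂(0.138) = 0.3943
−0.145·log₂(0.145) = 0.4040
Sum ≈ 2.6510 → 2.651 bits.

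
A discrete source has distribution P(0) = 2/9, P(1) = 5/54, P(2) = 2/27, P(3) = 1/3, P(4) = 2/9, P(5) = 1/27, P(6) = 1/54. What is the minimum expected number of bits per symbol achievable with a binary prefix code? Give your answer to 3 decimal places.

Repeatedly combine the two least-probable nodes; the expected code length is the sum of the merged weights.
merge 1/54 + 1/27 → 1/18
merge 1/18 + 2/27 → 7/54
merge 5/54 + 7/54 → 2/9
merge 2/9 + 2/9 → 4/9
merge 2/9 + 1/3 → 5/9
merge 4/9 + 5/9 → 1
L = 1/18 + 7/54 + 2/9 + 4/9 + 5/9 + 1 = 65/27 ≈ 2.407 bits/symbol.

2.407 bits/symbol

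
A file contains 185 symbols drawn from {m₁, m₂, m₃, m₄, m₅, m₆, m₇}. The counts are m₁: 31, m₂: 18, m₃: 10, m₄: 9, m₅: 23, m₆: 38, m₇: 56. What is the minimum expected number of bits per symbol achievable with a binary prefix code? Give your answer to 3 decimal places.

2.595 bits/symbol

Probabilities are the counts divided by 185.
Repeatedly combine the two least-probable nodes; the expected code length is the sum of the merged weights.
merge 9/185 + 2/37 → 19/185
merge 18/185 + 19/185 → 1/5
merge 23/185 + 31/185 → 54/185
merge 1/5 + 38/185 → 15/37
merge 54/185 + 56/185 → 22/37
merge 15/37 + 22/37 → 1
L = 19/185 + 1/5 + 54/185 + 15/37 + 22/37 + 1 = 96/37 ≈ 2.595 bits/symbol.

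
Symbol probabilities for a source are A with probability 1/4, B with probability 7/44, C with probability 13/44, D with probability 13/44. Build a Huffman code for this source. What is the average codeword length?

2 bits/symbol

Repeatedly combine the two least-probable nodes; the expected code length is the sum of the merged weights.
merge 7/44 + 1/4 → 9/22
merge 13/44 + 13/44 → 13/22
merge 9/22 + 13/22 → 1
L = 9/22 + 13/22 + 1 = 2 bits/symbol.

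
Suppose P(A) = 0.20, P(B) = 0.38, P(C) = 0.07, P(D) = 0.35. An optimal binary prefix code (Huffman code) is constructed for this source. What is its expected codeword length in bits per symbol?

1.89 bits/symbol

Repeatedly combine the two least-probable nodes; the expected code length is the sum of the merged weights.
merge 7/100 + 1/5 → 27/100
merge 27/100 + 7/20 → 31/50
merge 19/50 + 31/50 → 1
L = 27/100 + 31/50 + 1 = 189/100 = 1.89 bits/symbol.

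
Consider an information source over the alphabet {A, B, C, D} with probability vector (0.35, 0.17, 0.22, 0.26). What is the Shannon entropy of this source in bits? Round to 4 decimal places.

H = −Σ pᵢ log₂ pᵢ.
−0.35·log₂(0.35) = 0.5301
−0.17·log₂(0.17) = 0.4346
−0.22·log₂(0.22) = 0.4806
−0.26·log₂(0.26) = 0.5053
Sum ≈ 1.9505 → 1.9505 bits.

1.9505 bits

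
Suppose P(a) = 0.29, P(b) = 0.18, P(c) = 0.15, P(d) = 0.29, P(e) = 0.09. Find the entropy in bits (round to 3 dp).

H = −Σ pᵢ log₂ pᵢ.
−0.29·log₂(0.29) = 0.5179
−0.18·log₂(0.18) = 0.4453
−0.15·log₂(0.15) = 0.4105
−0.29·log₂(0.29) = 0.5179
−0.09·log₂(0.09) = 0.3127
Sum ≈ 2.2043 → 2.204 bits.

2.204 bits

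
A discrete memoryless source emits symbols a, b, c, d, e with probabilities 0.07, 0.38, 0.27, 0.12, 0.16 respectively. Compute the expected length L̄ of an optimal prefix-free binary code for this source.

Repeatedly combine the two least-probable nodes; the expected code length is the sum of the merged weights.
merge 7/100 + 3/25 → 19/100
merge 4/25 + 19/100 → 7/20
merge 27/100 + 7/20 → 31/50
merge 19/50 + 31/50 → 1
L = 19/100 + 7/20 + 31/50 + 1 = 54/25 = 2.16 bits/symbol.

2.16 bits/symbol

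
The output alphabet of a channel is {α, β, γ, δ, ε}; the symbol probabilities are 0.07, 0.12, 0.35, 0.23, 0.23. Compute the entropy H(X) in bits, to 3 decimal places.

H = −Σ pᵢ log₂ pᵢ.
−0.07·log₂(0.07) = 0.2686
−0.12·log₂(0.12) = 0.3671
−0.35·log₂(0.35) = 0.5301
−0.23·log₂(0.23) = 0.4877
−0.23·log₂(0.23) = 0.4877
Sum ≈ 2.1411 → 2.141 bits.

2.141 bits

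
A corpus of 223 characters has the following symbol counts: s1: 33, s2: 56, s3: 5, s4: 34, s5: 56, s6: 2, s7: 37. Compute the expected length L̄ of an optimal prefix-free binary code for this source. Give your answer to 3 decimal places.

2.529 bits/symbol

Probabilities are the counts divided by 223.
Repeatedly combine the two least-probable nodes; the expected code length is the sum of the merged weights.
merge 2/223 + 5/223 → 7/223
merge 7/223 + 33/223 → 40/223
merge 34/223 + 37/223 → 71/223
merge 40/223 + 56/223 → 96/223
merge 56/223 + 71/223 → 127/223
merge 96/223 + 127/223 → 1
L = 7/223 + 40/223 + 71/223 + 96/223 + 127/223 + 1 = 564/223 ≈ 2.529 bits/symbol.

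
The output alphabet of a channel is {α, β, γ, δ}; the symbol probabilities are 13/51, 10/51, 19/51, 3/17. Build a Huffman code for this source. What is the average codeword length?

Repeatedly combine the two least-probable nodes; the expected code length is the sum of the merged weights.
merge 3/17 + 10/51 → 19/51
merge 13/51 + 19/51 → 32/51
merge 19/51 + 32/51 → 1
L = 19/51 + 32/51 + 1 = 2 bits/symbol.

2 bits/symbol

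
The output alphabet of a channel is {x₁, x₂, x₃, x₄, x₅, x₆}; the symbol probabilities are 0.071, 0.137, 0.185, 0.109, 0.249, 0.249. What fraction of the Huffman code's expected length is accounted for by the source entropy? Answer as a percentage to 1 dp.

Entropy H = −Σ p log₂ p ≈ 2.4616 bits.
Huffman merges: 71/1000+109/1000→9/50; 137/1000+9/50→317/1000; 37/200+249/1000→217/500; 249/1000+317/1000→283/500; 217/500+283/500→1. L = 2497/1000 ≈ 2.4970.
Efficiency = H/L = 2.4616/2.4970 = 98.6%.

98.6%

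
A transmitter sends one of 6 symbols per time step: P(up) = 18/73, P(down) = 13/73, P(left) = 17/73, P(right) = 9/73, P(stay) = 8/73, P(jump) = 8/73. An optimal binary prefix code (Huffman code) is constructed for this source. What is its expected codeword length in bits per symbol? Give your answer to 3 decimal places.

2.521 bits/symbol

Repeatedly combine the two least-probable nodes; the expected code length is the sum of the merged weights.
merge 8/73 + 8/73 → 16/73
merge 9/73 + 13/73 → 22/73
merge 16/73 + 17/73 → 33/73
merge 18/73 + 22/73 → 40/73
merge 33/73 + 40/73 → 1
L = 16/73 + 22/73 + 33/73 + 40/73 + 1 = 184/73 ≈ 2.521 bits/symbol.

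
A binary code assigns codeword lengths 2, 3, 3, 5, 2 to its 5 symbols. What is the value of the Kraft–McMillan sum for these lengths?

0.78125

With common denominator 2^5 = 32: Σ 2^(−ℓᵢ) = 8/32 + 4/32 + 4/32 + 1/32 + 8/32 = 25/32 = 0.78125.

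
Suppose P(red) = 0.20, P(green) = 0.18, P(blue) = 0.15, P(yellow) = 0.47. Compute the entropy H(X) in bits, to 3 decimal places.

H = −Σ pᵢ log₂ pᵢ.
−0.20·log₂(0.20) = 0.4644
−0.18·log₂(0.18) = 0.4453
−0.15·log₂(0.15) = 0.4105
−0.47·log₂(0.47) = 0.5120
Sum ≈ 1.8322 → 1.832 bits.

1.832 bits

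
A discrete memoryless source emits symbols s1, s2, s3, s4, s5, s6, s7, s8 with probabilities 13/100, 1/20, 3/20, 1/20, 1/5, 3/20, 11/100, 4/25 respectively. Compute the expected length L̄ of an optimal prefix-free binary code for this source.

2.9 bits/symbol

Repeatedly combine the two least-probable nodes; the expected code length is the sum of the merged weights.
merge 1/20 + 1/20 → 1/10
merge 1/10 + 11/100 → 21/100
merge 13/100 + 3/20 → 7/25
merge 3/20 + 4/25 → 31/100
merge 1/5 + 21/100 → 41/100
merge 7/25 + 31/100 → 59/100
merge 41/100 + 59/100 → 1
L = 1/10 + 21/100 + 7/25 + 31/100 + 41/100 + 59/100 + 1 = 29/10 = 2.9 bits/symbol.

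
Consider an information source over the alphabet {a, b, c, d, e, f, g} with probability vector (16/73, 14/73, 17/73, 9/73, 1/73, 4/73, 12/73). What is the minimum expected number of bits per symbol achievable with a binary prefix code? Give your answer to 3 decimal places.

Repeatedly combine the two least-probable nodes; the expected code length is the sum of the merged weights.
merge 1/73 + 4/73 → 5/73
merge 5/73 + 9/73 → 14/73
merge 12/73 + 14/73 → 26/73
merge 14/73 + 16/73 → 30/73
merge 17/73 + 26/73 → 43/73
merge 30/73 + 43/73 → 1
L = 5/73 + 14/73 + 26/73 + 30/73 + 43/73 + 1 = 191/73 ≈ 2.616 bits/symbol.

2.616 bits/symbol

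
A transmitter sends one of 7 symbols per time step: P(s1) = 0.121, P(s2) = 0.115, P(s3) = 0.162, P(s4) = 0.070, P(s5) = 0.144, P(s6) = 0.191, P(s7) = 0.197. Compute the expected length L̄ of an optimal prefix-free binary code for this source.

2.797 bits/symbol

Repeatedly combine the two least-probable nodes; the expected code length is the sum of the merged weights.
merge 7/100 + 23/200 → 37/200
merge 121/1000 + 18/125 → 53/200
merge 81/500 + 37/200 → 347/1000
merge 191/1000 + 197/1000 → 97/250
merge 53/200 + 347/1000 → 153/250
merge 97/250 + 153/250 → 1
L = 37/200 + 53/200 + 347/1000 + 97/250 + 153/250 + 1 = 2797/1000 = 2.797 bits/symbol.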